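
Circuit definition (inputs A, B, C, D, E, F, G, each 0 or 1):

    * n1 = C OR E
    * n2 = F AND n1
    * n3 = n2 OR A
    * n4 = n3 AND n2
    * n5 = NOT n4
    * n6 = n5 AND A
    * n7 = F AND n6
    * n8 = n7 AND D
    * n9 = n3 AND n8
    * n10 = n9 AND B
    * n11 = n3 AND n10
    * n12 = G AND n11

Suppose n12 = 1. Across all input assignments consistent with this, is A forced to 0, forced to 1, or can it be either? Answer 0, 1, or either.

1

n12 = G AND n11 must be 1, so both G = 1 and n11 = 1.
n11 = n3 AND n10 must be 1, so both n3 = 1 and n10 = 1.
n3 = n2 OR A must be 1, so at least one of n2, A is 1.
Every assignment with n12 = 1 has A = 1; there are 1 such assignment(s).
  A=1, B=1, C=0, D=1, E=0, F=1, G=1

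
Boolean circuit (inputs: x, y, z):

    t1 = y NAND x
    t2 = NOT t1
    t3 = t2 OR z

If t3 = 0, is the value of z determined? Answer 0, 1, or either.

t3 = t2 OR z must be 0, so both t2 = 0 and z = 0.
t2 = NOT t1 must be 0, so t1 = 1.
t1 = y NAND x must be 1, so at least one of y, x is 0.
Every assignment with t3 = 0 has z = 0; there are 3 such assignment(s).
  x=0, y=0, z=0
  x=0, y=1, z=0
  x=1, y=0, z=0

0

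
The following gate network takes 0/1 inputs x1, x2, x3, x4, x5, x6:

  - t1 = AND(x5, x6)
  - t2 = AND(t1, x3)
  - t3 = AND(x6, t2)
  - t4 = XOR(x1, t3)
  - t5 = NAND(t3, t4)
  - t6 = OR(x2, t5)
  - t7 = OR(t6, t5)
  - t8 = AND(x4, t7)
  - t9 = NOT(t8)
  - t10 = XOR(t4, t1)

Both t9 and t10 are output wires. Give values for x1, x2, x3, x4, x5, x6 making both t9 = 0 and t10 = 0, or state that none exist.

Check with x1=0, x2=1, x3=1, x4=1, x5=1, x6=1:
t1 = AND(x5, x6) = AND(1, 1) = 1
t2 = AND(t1, x3) = AND(1, 1) = 1
t3 = AND(x6, t2) = AND(1, 1) = 1
t4 = XOR(x1, t3) = XOR(0, 1) = 1
t5 = NAND(t3, t4) = NAND(1, 1) = 0
t6 = OR(x2, t5) = OR(1, 0) = 1
t7 = OR(t6, t5) = OR(1, 0) = 1
t8 = AND(x4, t7) = AND(1, 1) = 1
t9 = NOT(t8) = NOT 1 = 0
t10 = XOR(t4, t1) = XOR(1, 1) = 0
So t9 = 0 and t10 = 0.

x1=0, x2=1, x3=1, x4=1, x5=1, x6=1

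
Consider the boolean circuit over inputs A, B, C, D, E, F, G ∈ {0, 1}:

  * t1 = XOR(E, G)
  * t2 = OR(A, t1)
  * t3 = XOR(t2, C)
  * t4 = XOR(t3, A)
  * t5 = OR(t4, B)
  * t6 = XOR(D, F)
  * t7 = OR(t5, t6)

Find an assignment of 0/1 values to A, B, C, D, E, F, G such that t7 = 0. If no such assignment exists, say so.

Check with A=0, B=0, C=1, D=1, E=1, F=1, G=0:
t1 = XOR(E, G) = XOR(1, 0) = 1
t2 = OR(A, t1) = OR(0, 1) = 1
t3 = XOR(t2, C) = XOR(1, 1) = 0
t4 = XOR(t3, A) = XOR(0, 0) = 0
t5 = OR(t4, B) = OR(0, 0) = 0
t6 = XOR(D, F) = XOR(1, 1) = 0
t7 = OR(t5, t6) = OR(0, 0) = 0
So t7 = 0 as required.

A=0, B=0, C=1, D=1, E=1, F=1, G=0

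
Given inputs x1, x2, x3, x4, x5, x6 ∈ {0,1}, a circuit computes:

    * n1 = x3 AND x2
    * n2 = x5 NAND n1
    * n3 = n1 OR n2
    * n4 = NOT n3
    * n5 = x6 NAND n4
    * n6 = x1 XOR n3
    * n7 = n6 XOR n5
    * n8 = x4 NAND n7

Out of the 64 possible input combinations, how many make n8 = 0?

16

n8 = x4 NAND n7 must be 0, so both x4 = 1 and n7 = 1.
n7 = n6 XOR n5 must be 1, so n6 and n5 differ.
Enumerating the 64 input combinations, 16 give n8 = 0 and 48 give n8 = 1.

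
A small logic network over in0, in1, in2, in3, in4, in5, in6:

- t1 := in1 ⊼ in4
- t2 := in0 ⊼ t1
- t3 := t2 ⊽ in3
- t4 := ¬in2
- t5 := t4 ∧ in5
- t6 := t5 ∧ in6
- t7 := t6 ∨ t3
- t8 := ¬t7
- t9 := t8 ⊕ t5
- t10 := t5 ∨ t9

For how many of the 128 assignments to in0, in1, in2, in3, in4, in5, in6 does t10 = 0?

t10 = t5 ∨ t9 must be 0, so both t5 = 0 and t9 = 0.
t5 = t4 ∧ in5 must be 0, so at least one of t4, in5 is 0.
t9 = t8 ⊕ t5 must be 0, so t8 and t5 are equal.
Enumerating the 128 input combinations, 18 give t10 = 0 and 110 give t10 = 1.

18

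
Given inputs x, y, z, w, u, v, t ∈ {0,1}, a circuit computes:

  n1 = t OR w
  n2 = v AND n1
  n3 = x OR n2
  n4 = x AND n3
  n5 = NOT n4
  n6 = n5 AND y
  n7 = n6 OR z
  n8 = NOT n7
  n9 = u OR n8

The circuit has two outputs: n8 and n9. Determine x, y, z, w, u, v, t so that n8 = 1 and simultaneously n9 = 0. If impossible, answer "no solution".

Across all 128 input combinations, none give both n8 = 1 and n9 = 0.

no solution exists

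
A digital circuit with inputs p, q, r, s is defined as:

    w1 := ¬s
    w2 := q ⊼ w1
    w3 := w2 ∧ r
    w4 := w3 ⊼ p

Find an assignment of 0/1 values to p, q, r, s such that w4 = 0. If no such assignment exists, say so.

p=1, q=0, r=1, s=1

w4 = w3 ⊼ p must be 0, so both w3 = 1 and p = 1.
w3 = w2 ∧ r must be 1, so both w2 = 1 and r = 1.
Check with p=1, q=0, r=1, s=1:
w1 = ¬s = ¬1 = 0
w2 = q ⊼ w1 = 0 ⊼ 0 = 1
w3 = w2 ∧ r = 1 ∧ 1 = 1
w4 = w3 ⊼ p = 1 ⊼ 1 = 0
So w4 = 0 as required.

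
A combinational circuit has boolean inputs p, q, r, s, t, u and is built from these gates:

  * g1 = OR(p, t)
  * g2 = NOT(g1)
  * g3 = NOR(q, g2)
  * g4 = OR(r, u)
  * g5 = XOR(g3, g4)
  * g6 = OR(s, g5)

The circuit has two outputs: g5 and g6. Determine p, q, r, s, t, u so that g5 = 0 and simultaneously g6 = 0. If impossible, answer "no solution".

p=1, q=1, r=0, s=0, t=1, u=0

Check with p=1, q=1, r=0, s=0, t=1, u=0:
g1 = OR(p, t) = OR(1, 1) = 1
g2 = NOT(g1) = NOT 1 = 0
g3 = NOR(q, g2) = NOR(1, 0) = 0
g4 = OR(r, u) = OR(0, 0) = 0
g5 = XOR(g3, g4) = XOR(0, 0) = 0
g6 = OR(s, g5) = OR(0, 0) = 0
So g5 = 0 and g6 = 0.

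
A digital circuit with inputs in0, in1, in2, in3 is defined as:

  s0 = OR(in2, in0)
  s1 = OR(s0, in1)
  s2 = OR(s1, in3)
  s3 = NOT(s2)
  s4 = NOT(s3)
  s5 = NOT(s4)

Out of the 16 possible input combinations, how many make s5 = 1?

s5 = NOT(s4) must be 1, so s4 = 0.
s4 = NOT(s3) must be 0, so s3 = 1.
Satisfying assignments:
  in0=0, in1=0, in2=0, in3=0

1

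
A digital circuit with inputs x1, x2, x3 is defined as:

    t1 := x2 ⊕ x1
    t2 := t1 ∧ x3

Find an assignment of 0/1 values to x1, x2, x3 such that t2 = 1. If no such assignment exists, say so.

x1=1, x2=0, x3=1

Check with x1=1, x2=0, x3=1:
t1 = x2 ⊕ x1 = 0 ⊕ 1 = 1
t2 = t1 ∧ x3 = 1 ∧ 1 = 1
So t2 = 1 as required.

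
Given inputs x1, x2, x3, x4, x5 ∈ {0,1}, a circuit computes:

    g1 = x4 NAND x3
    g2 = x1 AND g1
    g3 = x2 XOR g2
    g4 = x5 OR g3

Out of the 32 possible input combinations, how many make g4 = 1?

g4 = x5 OR g3 must be 1, so at least one of x5, g3 is 1.
Enumerating the 32 input combinations, 24 give g4 = 1 and 8 give g4 = 0.

24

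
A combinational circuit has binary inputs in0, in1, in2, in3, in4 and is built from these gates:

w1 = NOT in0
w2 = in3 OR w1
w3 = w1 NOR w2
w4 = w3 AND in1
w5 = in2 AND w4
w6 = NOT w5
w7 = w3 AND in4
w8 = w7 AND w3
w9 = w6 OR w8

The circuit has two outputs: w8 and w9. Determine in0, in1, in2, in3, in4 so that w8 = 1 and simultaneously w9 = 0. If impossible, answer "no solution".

no solution exists

Across all 32 input combinations, none give both w8 = 1 and w9 = 0.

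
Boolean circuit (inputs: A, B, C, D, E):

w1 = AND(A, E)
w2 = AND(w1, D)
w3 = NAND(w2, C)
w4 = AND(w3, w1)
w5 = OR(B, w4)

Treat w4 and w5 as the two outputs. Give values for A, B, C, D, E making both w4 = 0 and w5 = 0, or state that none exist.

A=0 B=0 C=0 D=1 E=0

Check with A=0 B=0 C=0 D=1 E=0:
w1 = AND(A, E) = AND(0, 0) = 0
w2 = AND(w1, D) = AND(0, 1) = 0
w3 = NAND(w2, C) = NAND(0, 0) = 1
w4 = AND(w3, w1) = AND(1, 0) = 0
w5 = OR(B, w4) = OR(0, 0) = 0
So w4 = 0 and w5 = 0.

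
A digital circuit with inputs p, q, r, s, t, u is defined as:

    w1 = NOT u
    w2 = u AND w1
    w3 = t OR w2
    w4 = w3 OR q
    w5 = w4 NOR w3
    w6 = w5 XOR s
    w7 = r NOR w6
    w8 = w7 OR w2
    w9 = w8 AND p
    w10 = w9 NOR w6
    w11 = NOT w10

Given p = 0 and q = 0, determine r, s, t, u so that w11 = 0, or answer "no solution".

r=0, s=0, t=1, u=1

w11 = NOT w10 must be 0, so w10 = 1.
w10 = w9 NOR w6 must be 1, so both w9 = 0 and w6 = 0.
Check with p = 0 and q = 0 and r=0, s=0, t=1, u=1:
w1 = NOT u = NOT 1 = 0
w2 = u AND w1 = 1 AND 0 = 0
w3 = t OR w2 = 1 OR 0 = 1
w4 = w3 OR q = 1 OR 0 = 1
w5 = w4 NOR w3 = 1 NOR 1 = 0
w6 = w5 XOR s = 0 XOR 0 = 0
w7 = r NOR w6 = 0 NOR 0 = 1
w8 = w7 OR w2 = 1 OR 0 = 1
w9 = w8 AND p = 1 AND 0 = 0
w10 = w9 NOR w6 = 0 NOR 0 = 1
w11 = NOT w10 = NOT 1 = 0
So w11 = 0.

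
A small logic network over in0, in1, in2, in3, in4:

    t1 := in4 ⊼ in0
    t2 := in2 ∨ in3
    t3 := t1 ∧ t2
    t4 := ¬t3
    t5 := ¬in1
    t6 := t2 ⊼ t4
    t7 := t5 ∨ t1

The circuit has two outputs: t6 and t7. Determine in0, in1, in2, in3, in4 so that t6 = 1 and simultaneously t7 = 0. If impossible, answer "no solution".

in0=1, in1=1, in2=0, in3=0, in4=1

Check with in0=1, in1=1, in2=0, in3=0, in4=1:
t1 = in4 ⊼ in0 = 1 ⊼ 1 = 0
t2 = in2 ∨ in3 = 0 ∨ 0 = 0
t3 = t1 ∧ t2 = 0 ∧ 0 = 0
t4 = ¬t3 = ¬0 = 1
t5 = ¬in1 = ¬1 = 0
t6 = t2 ⊼ t4 = 0 ⊼ 1 = 1
t7 = t5 ∨ t1 = 0 ∨ 0 = 0
So t6 = 1 and t7 = 0.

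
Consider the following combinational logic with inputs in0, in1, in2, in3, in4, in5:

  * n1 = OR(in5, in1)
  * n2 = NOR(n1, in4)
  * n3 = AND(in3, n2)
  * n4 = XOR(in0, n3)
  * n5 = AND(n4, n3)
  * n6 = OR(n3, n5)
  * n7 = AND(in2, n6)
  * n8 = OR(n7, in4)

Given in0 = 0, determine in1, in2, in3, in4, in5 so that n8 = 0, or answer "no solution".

in1=1, in2=1, in3=0, in4=0, in5=1

n8 = OR(n7, in4) must be 0, so both n7 = 0 and in4 = 0.
Check with in0 = 0 and in1=1, in2=1, in3=0, in4=0, in5=1:
n1 = OR(in5, in1) = OR(1, 1) = 1
n2 = NOR(n1, in4) = NOR(1, 0) = 0
n3 = AND(in3, n2) = AND(0, 0) = 0
n4 = XOR(in0, n3) = XOR(0, 0) = 0
n5 = AND(n4, n3) = AND(0, 0) = 0
n6 = OR(n3, n5) = OR(0, 0) = 0
n7 = AND(in2, n6) = AND(1, 0) = 0
n8 = OR(n7, in4) = OR(0, 0) = 0
So n8 = 0.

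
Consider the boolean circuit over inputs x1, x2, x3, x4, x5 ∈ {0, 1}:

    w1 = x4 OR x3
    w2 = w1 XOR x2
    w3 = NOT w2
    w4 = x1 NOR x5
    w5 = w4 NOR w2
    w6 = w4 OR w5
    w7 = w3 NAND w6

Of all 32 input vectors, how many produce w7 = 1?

16

w7 = w3 NAND w6 must be 1, so at least one of w3, w6 is 0.
Enumerating the 32 input combinations, 16 give w7 = 1 and 16 give w7 = 0.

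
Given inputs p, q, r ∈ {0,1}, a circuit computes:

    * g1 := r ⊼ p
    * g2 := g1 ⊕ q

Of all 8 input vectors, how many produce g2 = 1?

g2 = g1 ⊕ q must be 1, so g1 and q differ.
Enumerating the 8 input combinations, 4 give g2 = 1 and 4 give g2 = 0.

4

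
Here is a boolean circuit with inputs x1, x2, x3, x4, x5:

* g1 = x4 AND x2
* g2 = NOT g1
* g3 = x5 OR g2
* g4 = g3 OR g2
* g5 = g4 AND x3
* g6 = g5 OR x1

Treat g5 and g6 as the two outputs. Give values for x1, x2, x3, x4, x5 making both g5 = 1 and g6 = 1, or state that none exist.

Check with x1=1 x2=1 x3=1 x4=0 x5=1:
g1 = x4 AND x2 = 0 AND 1 = 0
g2 = NOT g1 = NOT 0 = 1
g3 = x5 OR g2 = 1 OR 1 = 1
g4 = g3 OR g2 = 1 OR 1 = 1
g5 = g4 AND x3 = 1 AND 1 = 1
g6 = g5 OR x1 = 1 OR 1 = 1
So g5 = 1 and g6 = 1.

x1=1 x2=1 x3=1 x4=0 x5=1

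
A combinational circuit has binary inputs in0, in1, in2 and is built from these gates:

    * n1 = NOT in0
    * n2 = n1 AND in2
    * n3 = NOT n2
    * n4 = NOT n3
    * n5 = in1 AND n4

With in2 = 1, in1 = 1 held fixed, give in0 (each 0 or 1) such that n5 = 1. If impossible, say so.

Check with in2 = 1, in1 = 1 and in0=0:
n1 = NOT in0 = NOT 0 = 1
n2 = n1 AND in2 = 1 AND 1 = 1
n3 = NOT n2 = NOT 1 = 0
n4 = NOT n3 = NOT 0 = 1
n5 = in1 AND n4 = 1 AND 1 = 1
So n5 = 1.

in0=0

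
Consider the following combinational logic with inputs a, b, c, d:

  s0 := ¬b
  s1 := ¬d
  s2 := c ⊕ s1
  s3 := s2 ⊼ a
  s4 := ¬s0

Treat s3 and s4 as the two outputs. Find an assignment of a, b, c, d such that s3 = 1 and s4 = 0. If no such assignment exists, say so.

Check with a=1, b=0, c=1, d=0:
s0 = ¬b = ¬0 = 1
s1 = ¬d = ¬0 = 1
s2 = c ⊕ s1 = 1 ⊕ 1 = 0
s3 = s2 ⊼ a = 0 ⊼ 1 = 1
s4 = ¬s0 = ¬1 = 0
So s3 = 1 and s4 = 0.

a=1, b=0, c=1, d=0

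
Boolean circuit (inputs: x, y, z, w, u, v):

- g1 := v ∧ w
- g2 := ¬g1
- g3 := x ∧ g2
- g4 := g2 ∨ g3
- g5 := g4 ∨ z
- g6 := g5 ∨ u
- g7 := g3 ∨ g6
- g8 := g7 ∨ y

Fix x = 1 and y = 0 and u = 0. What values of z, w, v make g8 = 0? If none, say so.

g8 = g7 ∨ y must be 0, so both g7 = 0 and y = 0.
g7 = g3 ∨ g6 must be 0, so both g3 = 0 and g6 = 0.
Check with x = 1 and y = 0 and u = 0 and z=0, w=1, v=1:
g1 = v ∧ w = 1 ∧ 1 = 1
g2 = ¬g1 = ¬1 = 0
g3 = x ∧ g2 = 1 ∧ 0 = 0
g4 = g2 ∨ g3 = 0 ∨ 0 = 0
g5 = g4 ∨ z = 0 ∨ 0 = 0
g6 = g5 ∨ u = 0 ∨ 0 = 0
g7 = g3 ∨ g6 = 0 ∨ 0 = 0
g8 = g7 ∨ y = 0 ∨ 0 = 0
So g8 = 0.

z=0, w=1, v=1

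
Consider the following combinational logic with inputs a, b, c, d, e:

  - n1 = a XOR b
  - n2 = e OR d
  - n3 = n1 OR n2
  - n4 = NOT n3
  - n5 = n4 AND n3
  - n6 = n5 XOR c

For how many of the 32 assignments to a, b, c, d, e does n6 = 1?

n6 = n5 XOR c must be 1, so n5 and c differ.
Enumerating the 32 input combinations, 16 give n6 = 1 and 16 give n6 = 0.

16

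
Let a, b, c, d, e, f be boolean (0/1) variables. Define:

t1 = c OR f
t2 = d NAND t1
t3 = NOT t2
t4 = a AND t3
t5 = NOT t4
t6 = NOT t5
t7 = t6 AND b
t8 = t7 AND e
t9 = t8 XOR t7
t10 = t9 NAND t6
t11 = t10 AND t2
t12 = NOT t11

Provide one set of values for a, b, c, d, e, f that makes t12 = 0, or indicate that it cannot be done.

t12 = NOT t11 must be 0, so t11 = 1.
Check with a=1, b=1, c=1, d=0, e=0, f=1:
t1 = c OR f = 1 OR 1 = 1
t2 = d NAND t1 = 0 NAND 1 = 1
t3 = NOT t2 = NOT 1 = 0
t4 = a AND t3 = 1 AND 0 = 0
t5 = NOT t4 = NOT 0 = 1
t6 = NOT t5 = NOT 1 = 0
t7 = t6 AND b = 0 AND 1 = 0
t8 = t7 AND e = 0 AND 0 = 0
t9 = t8 XOR t7 = 0 XOR 0 = 0
t10 = t9 NAND t6 = 0 NAND 0 = 1
t11 = t10 AND t2 = 1 AND 1 = 1
t12 = NOT t11 = NOT 1 = 0
So t12 = 0 as required.

a=1, b=1, c=1, d=0, e=0, f=1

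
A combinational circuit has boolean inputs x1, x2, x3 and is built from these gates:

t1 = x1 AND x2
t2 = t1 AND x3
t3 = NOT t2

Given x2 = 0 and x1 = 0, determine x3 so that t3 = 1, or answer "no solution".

x3=0

Check with x2 = 0 and x1 = 0 and x3=0:
t1 = x1 AND x2 = 0 AND 0 = 0
t2 = t1 AND x3 = 0 AND 0 = 0
t3 = NOT t2 = NOT 0 = 1
So t3 = 1.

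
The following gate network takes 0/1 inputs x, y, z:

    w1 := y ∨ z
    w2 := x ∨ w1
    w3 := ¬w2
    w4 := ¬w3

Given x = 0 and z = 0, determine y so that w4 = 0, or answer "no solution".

y=0

Check with x = 0 and z = 0 and y=0:
w1 = y ∨ z = 0 ∨ 0 = 0
w2 = x ∨ w1 = 0 ∨ 0 = 0
w3 = ¬w2 = ¬0 = 1
w4 = ¬w3 = ¬1 = 0
So w4 = 0.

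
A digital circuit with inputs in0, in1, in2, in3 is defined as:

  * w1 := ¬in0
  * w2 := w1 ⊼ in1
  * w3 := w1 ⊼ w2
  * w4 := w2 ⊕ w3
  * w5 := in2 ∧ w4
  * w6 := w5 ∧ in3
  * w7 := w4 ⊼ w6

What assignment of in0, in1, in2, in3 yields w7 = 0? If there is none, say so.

Check with in0=0, in1=1, in2=1, in3=1:
w1 = ¬in0 = ¬0 = 1
w2 = w1 ⊼ in1 = 1 ⊼ 1 = 0
w3 = w1 ⊼ w2 = 1 ⊼ 0 = 1
w4 = w2 ⊕ w3 = 0 ⊕ 1 = 1
w5 = in2 ∧ w4 = 1 ∧ 1 = 1
w6 = w5 ∧ in3 = 1 ∧ 1 = 1
w7 = w4 ⊼ w6 = 1 ⊼ 1 = 0
So w7 = 0 as required.

in0=0, in1=1, in2=1, in3=1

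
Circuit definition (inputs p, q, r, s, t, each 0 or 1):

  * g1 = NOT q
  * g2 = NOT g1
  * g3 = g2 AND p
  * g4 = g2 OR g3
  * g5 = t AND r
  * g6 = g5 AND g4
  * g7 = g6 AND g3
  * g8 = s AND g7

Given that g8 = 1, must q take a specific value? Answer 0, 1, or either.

g8 = s AND g7 must be 1, so both s = 1 and g7 = 1.
g7 = g6 AND g3 must be 1, so both g6 = 1 and g3 = 1.
g6 = g5 AND g4 must be 1, so both g5 = 1 and g4 = 1.
Every assignment with g8 = 1 has q = 1; there are 1 such assignment(s).
  p=1, q=1, r=1, s=1, t=1

1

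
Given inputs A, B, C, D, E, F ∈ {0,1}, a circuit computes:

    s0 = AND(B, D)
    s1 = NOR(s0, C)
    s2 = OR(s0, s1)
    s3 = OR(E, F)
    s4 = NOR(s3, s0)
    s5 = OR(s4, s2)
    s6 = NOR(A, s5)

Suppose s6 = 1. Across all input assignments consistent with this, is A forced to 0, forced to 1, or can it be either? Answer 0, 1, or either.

s6 = NOR(A, s5) must be 1, so both A = 0 and s5 = 0.
s5 = OR(s4, s2) must be 0, so both s4 = 0 and s2 = 0.
s4 = NOR(s3, s0) must be 0, so at least one of s3, s0 is 1.
Every assignment with s6 = 1 has A = 0; there are 9 such assignment(s).

0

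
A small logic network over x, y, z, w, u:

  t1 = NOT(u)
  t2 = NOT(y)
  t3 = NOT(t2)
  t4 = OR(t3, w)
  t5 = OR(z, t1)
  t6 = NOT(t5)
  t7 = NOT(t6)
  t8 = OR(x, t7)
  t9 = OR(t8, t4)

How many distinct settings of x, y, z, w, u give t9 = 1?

t9 = OR(t8, t4) must be 1, so at least one of t8, t4 is 1.
Enumerating the 32 input combinations, 31 give t9 = 1 and 1 give t9 = 0.

31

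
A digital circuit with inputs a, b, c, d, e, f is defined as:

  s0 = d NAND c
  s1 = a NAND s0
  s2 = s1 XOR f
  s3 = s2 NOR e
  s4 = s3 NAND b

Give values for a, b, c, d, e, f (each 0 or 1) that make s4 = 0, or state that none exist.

s4 = s3 NAND b must be 0, so both s3 = 1 and b = 1.
s3 = s2 NOR e must be 1, so both s2 = 0 and e = 0.
Check with a=0, b=1, c=1, d=1, e=0, f=1:
s0 = d NAND c = 1 NAND 1 = 0
s1 = a NAND s0 = 0 NAND 0 = 1
s2 = s1 XOR f = 1 XOR 1 = 0
s3 = s2 NOR e = 0 NOR 0 = 1
s4 = s3 NAND b = 1 NAND 1 = 0
So s4 = 0 as required.

a=0, b=1, c=1, d=1, e=0, f=1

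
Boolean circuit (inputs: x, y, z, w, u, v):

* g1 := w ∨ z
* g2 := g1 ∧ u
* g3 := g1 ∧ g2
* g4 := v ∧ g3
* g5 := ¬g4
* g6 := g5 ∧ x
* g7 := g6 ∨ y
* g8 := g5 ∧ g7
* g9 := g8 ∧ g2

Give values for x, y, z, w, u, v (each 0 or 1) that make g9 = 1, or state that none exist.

g9 = g8 ∧ g2 must be 1, so both g8 = 1 and g2 = 1.
g8 = g5 ∧ g7 must be 1, so both g5 = 1 and g7 = 1.
g2 = g1 ∧ u must be 1, so both g1 = 1 and u = 1.
Check with x=1, y=0, z=1, w=1, u=1, v=0:
g1 = w ∨ z = 1 ∨ 1 = 1
g2 = g1 ∧ u = 1 ∧ 1 = 1
g3 = g1 ∧ g2 = 1 ∧ 1 = 1
g4 = v ∧ g3 = 0 ∧ 1 = 0
g5 = ¬g4 = ¬0 = 1
g6 = g5 ∧ x = 1 ∧ 1 = 1
g7 = g6 ∨ y = 1 ∨ 0 = 1
g8 = g5 ∧ g7 = 1 ∧ 1 = 1
g9 = g8 ∧ g2 = 1 ∧ 1 = 1
So g9 = 1 as required.

x=1, y=0, z=1, w=1, u=1, v=0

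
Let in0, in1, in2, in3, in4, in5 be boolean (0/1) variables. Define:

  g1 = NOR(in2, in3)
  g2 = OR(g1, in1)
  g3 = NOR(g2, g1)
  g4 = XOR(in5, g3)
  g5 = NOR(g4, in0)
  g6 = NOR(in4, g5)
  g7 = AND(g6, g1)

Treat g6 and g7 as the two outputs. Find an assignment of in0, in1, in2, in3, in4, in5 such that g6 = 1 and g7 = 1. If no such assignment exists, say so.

in0=1, in1=1, in2=0, in3=0, in4=0, in5=1

Check with in0=1, in1=1, in2=0, in3=0, in4=0, in5=1:
g1 = NOR(in2, in3) = NOR(0, 0) = 1
g2 = OR(g1, in1) = OR(1, 1) = 1
g3 = NOR(g2, g1) = NOR(1, 1) = 0
g4 = XOR(in5, g3) = XOR(1, 0) = 1
g5 = NOR(g4, in0) = NOR(1, 1) = 0
g6 = NOR(in4, g5) = NOR(0, 0) = 1
g7 = AND(g6, g1) = AND(1, 1) = 1
So g6 = 1 and g7 = 1.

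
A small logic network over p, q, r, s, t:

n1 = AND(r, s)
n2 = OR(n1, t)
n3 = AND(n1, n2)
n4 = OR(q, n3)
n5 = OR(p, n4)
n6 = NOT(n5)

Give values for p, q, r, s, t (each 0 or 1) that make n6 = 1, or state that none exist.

n6 = NOT(n5) must be 1, so n5 = 0.
Check with p=0 q=0 r=1 s=0 t=1:
n1 = AND(r, s) = AND(1, 0) = 0
n2 = OR(n1, t) = OR(0, 1) = 1
n3 = AND(n1, n2) = AND(0, 1) = 0
n4 = OR(q, n3) = OR(0, 0) = 0
n5 = OR(p, n4) = OR(0, 0) = 0
n6 = NOT(n5) = NOT 0 = 1
So n6 = 1 as required.

p=0 q=0 r=1 s=0 t=1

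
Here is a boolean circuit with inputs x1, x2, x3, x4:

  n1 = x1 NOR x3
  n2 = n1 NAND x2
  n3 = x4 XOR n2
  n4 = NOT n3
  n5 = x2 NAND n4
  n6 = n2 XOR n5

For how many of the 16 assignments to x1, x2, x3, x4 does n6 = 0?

12

n6 = n2 XOR n5 must be 0, so n2 and n5 are equal.
Enumerating the 16 input combinations, 12 give n6 = 0 and 4 give n6 = 1.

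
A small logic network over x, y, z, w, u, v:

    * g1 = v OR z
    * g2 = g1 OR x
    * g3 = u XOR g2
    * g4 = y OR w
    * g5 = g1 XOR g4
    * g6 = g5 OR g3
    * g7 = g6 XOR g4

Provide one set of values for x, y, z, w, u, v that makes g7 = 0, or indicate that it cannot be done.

g7 = g6 XOR g4 must be 0, so g6 and g4 are equal.
Check with x=0 y=0 z=1 w=1 u=0 v=1:
g1 = v OR z = 1 OR 1 = 1
g2 = g1 OR x = 1 OR 0 = 1
g3 = u XOR g2 = 0 XOR 1 = 1
g4 = y OR w = 0 OR 1 = 1
g5 = g1 XOR g4 = 1 XOR 1 = 0
g6 = g5 OR g3 = 0 OR 1 = 1
g7 = g6 XOR g4 = 1 XOR 1 = 0
So g7 = 0 as required.

x=0 y=0 z=1 w=1 u=0 v=1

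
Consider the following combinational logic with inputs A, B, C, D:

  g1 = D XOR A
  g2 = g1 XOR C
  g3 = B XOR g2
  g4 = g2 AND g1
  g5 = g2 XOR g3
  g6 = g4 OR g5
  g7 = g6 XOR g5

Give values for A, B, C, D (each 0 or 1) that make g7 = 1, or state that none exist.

A=0 B=0 C=0 D=1

g7 = g6 XOR g5 must be 1, so g6 and g5 differ.
Check with A=0 B=0 C=0 D=1:
g1 = D XOR A = 1 XOR 0 = 1
g2 = g1 XOR C = 1 XOR 0 = 1
g3 = B XOR g2 = 0 XOR 1 = 1
g4 = g2 AND g1 = 1 AND 1 = 1
g5 = g2 XOR g3 = 1 XOR 1 = 0
g6 = g4 OR g5 = 1 OR 0 = 1
g7 = g6 XOR g5 = 1 XOR 0 = 1
So g7 = 1 as required.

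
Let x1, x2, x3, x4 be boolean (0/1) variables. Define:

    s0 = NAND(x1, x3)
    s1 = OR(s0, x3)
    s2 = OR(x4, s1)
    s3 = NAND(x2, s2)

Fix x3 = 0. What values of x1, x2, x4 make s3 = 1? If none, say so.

s3 = NAND(x2, s2) must be 1, so at least one of x2, s2 is 0.
Check with x3 = 0 and x1=0, x2=0, x4=0:
s0 = NAND(x1, x3) = NAND(0, 0) = 1
s1 = OR(s0, x3) = OR(1, 0) = 1
s2 = OR(x4, s1) = OR(0, 1) = 1
s3 = NAND(x2, s2) = NAND(0, 1) = 1
So s3 = 1.

x1=0, x2=0, x4=0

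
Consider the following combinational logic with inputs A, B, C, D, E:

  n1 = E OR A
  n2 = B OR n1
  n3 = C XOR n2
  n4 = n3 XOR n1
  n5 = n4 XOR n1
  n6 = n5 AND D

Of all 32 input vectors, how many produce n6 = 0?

24

n6 = n5 AND D must be 0, so at least one of n5, D is 0.
Enumerating the 32 input combinations, 24 give n6 = 0 and 8 give n6 = 1.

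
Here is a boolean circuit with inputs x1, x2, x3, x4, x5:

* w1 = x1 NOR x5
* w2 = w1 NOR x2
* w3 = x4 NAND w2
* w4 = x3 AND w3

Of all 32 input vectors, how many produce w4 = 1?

w4 = x3 AND w3 must be 1, so both x3 = 1 and w3 = 1.
w3 = x4 NAND w2 must be 1, so at least one of x4, w2 is 0.
Enumerating the 32 input combinations, 13 give w4 = 1 and 19 give w4 = 0.

13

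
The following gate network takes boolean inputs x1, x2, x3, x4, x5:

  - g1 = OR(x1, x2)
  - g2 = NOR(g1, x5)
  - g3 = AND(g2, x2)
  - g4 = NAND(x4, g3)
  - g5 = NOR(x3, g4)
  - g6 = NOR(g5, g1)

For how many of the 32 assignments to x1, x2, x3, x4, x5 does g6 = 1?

g6 = NOR(g5, g1) must be 1, so both g5 = 0 and g1 = 0.
Enumerating the 32 input combinations, 8 give g6 = 1 and 24 give g6 = 0.

8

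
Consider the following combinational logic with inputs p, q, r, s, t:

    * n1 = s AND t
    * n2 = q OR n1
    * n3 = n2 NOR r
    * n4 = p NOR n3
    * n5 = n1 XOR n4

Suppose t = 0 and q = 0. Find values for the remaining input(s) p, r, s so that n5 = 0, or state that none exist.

Check with t = 0 and q = 0 and p=1, r=0, s=0:
n1 = s AND t = 0 AND 0 = 0
n2 = q OR n1 = 0 OR 0 = 0
n3 = n2 NOR r = 0 NOR 0 = 1
n4 = p NOR n3 = 1 NOR 1 = 0
n5 = n1 XOR n4 = 0 XOR 0 = 0
So n5 = 0.

p=1, r=0, s=0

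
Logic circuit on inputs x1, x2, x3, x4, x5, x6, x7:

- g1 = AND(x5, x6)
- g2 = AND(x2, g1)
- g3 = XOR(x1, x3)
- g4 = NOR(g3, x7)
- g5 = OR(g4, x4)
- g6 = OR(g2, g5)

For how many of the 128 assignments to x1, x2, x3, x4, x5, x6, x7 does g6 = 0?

g6 = OR(g2, g5) must be 0, so both g2 = 0 and g5 = 0.
g2 = AND(x2, g1) must be 0, so at least one of x2, g1 is 0.
Enumerating the 128 input combinations, 42 give g6 = 0 and 86 give g6 = 1.

42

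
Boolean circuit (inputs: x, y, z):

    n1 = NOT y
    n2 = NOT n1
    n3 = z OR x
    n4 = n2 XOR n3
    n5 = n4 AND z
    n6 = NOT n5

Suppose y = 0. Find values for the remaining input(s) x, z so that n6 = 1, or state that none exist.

n6 = NOT n5 must be 1, so n5 = 0.
Check with y = 0 and x=1, z=0:
n1 = NOT y = NOT 0 = 1
n2 = NOT n1 = NOT 1 = 0
n3 = z OR x = 0 OR 1 = 1
n4 = n2 XOR n3 = 0 XOR 1 = 1
n5 = n4 AND z = 1 AND 0 = 0
n6 = NOT n5 = NOT 0 = 1
So n6 = 1.

x=1 z=0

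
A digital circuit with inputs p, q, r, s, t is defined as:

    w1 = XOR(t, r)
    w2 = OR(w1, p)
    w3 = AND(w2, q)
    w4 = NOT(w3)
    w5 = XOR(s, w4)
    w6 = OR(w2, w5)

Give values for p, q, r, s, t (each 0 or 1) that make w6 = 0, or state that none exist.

p=0, q=1, r=0, s=1, t=0

Check with p=0, q=1, r=0, s=1, t=0:
w1 = XOR(t, r) = XOR(0, 0) = 0
w2 = OR(w1, p) = OR(0, 0) = 0
w3 = AND(w2, q) = AND(0, 1) = 0
w4 = NOT(w3) = NOT 0 = 1
w5 = XOR(s, w4) = XOR(1, 1) = 0
w6 = OR(w2, w5) = OR(0, 0) = 0
So w6 = 0 as required.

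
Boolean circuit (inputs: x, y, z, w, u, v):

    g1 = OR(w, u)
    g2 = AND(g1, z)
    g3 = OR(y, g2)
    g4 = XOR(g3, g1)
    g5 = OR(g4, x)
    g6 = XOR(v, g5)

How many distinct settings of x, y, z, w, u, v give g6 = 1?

32

g6 = XOR(v, g5) must be 1, so v and g5 differ.
Enumerating the 64 input combinations, 32 give g6 = 1 and 32 give g6 = 0.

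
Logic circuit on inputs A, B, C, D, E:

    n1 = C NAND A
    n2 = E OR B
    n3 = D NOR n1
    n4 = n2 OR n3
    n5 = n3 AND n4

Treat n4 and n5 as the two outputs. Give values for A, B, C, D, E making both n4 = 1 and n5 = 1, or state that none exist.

A=1, B=0, C=1, D=0, E=0

Check with A=1, B=0, C=1, D=0, E=0:
n1 = C NAND A = 1 NAND 1 = 0
n2 = E OR B = 0 OR 0 = 0
n3 = D NOR n1 = 0 NOR 0 = 1
n4 = n2 OR n3 = 0 OR 1 = 1
n5 = n3 AND n4 = 1 AND 1 = 1
So n4 = 1 and n5 = 1.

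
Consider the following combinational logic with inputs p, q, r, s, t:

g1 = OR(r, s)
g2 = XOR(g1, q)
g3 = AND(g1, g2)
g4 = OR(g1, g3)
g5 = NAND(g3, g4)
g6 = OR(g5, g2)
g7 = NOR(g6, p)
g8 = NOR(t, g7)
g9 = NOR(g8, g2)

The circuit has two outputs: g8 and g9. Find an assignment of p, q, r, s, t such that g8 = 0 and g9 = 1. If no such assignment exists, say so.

p=1, q=0, r=0, s=0, t=1

Check with p=1, q=0, r=0, s=0, t=1:
g1 = OR(r, s) = OR(0, 0) = 0
g2 = XOR(g1, q) = XOR(0, 0) = 0
g3 = AND(g1, g2) = AND(0, 0) = 0
g4 = OR(g1, g3) = OR(0, 0) = 0
g5 = NAND(g3, g4) = NAND(0, 0) = 1
g6 = OR(g5, g2) = OR(1, 0) = 1
g7 = NOR(g6, p) = NOR(1, 1) = 0
g8 = NOR(t, g7) = NOR(1, 0) = 0
g9 = NOR(g8, g2) = NOR(0, 0) = 1
So g8 = 0 and g9 = 1.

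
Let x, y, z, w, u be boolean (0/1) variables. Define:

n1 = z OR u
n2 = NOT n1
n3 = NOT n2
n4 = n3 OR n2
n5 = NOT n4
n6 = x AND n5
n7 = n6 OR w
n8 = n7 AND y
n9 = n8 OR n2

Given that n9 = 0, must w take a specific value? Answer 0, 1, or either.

Both values of w occur among assignments with n9 = 0:
  w=0: x=0, y=0, z=0, w=0, u=1
  w=1: x=0, y=0, z=0, w=1, u=1

either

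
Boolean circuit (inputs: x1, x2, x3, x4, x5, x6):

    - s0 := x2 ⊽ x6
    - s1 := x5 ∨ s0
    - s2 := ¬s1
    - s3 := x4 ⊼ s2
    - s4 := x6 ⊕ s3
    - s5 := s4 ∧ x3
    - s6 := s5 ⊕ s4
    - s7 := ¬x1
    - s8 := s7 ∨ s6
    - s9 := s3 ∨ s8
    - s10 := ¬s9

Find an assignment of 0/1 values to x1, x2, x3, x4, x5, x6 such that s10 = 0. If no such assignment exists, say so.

s10 = ¬s9 must be 0, so s9 = 1.
s9 = s3 ∨ s8 must be 1, so at least one of s3, s8 is 1.
Check with x1=1 x2=0 x3=1 x4=0 x5=1 x6=0:
s0 = x2 ⊽ x6 = 0 ⊽ 0 = 1
s1 = x5 ∨ s0 = 1 ∨ 1 = 1
s2 = ¬s1 = ¬1 = 0
s3 = x4 ⊼ s2 = 0 ⊼ 0 = 1
s4 = x6 ⊕ s3 = 0 ⊕ 1 = 1
s5 = s4 ∧ x3 = 1 ∧ 1 = 1
s6 = s5 ⊕ s4 = 1 ⊕ 1 = 0
s7 = ¬x1 = ¬1 = 0
s8 = s7 ∨ s6 = 0 ∨ 0 = 0
s9 = s3 ∨ s8 = 1 ∨ 0 = 1
s10 = ¬s9 = ¬1 = 0
So s10 = 0 as required.

x1=1 x2=0 x3=1 x4=0 x5=1 x6=0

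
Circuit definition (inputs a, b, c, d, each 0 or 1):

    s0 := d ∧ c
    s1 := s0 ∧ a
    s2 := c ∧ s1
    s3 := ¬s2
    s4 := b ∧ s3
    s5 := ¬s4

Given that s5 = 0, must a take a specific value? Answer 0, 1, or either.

Both values of a occur among assignments with s5 = 0:
  a=0: a=0, b=1, c=0, d=0
  a=1: a=1, b=1, c=0, d=0

either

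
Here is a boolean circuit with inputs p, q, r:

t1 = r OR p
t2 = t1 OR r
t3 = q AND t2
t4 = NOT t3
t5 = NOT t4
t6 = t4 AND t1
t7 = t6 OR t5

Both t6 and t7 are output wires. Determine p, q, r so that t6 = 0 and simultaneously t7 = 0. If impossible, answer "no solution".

p=0, q=1, r=0

Check with p=0, q=1, r=0:
t1 = r OR p = 0 OR 0 = 0
t2 = t1 OR r = 0 OR 0 = 0
t3 = q AND t2 = 1 AND 0 = 0
t4 = NOT t3 = NOT 0 = 1
t5 = NOT t4 = NOT 1 = 0
t6 = t4 AND t1 = 1 AND 0 = 0
t7 = t6 OR t5 = 0 OR 0 = 0
So t6 = 0 and t7 = 0.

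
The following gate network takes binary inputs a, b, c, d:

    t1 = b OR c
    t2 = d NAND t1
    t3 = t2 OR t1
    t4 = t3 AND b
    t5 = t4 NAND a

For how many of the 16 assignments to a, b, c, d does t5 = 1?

t5 = t4 NAND a must be 1, so at least one of t4, a is 0.
Enumerating the 16 input combinations, 12 give t5 = 1 and 4 give t5 = 0.

12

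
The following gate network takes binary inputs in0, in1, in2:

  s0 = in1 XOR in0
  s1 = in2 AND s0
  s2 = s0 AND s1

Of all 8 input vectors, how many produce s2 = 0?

6

s2 = s0 AND s1 must be 0, so at least one of s0, s1 is 0.
Enumerating the 8 input combinations, 6 give s2 = 0 and 2 give s2 = 1.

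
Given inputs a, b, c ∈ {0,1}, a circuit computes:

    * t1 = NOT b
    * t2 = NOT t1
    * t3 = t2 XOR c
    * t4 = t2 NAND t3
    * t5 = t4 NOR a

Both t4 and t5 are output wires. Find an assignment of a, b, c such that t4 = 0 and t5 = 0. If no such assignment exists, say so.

Check with a=1, b=1, c=0:
t1 = NOT b = NOT 1 = 0
t2 = NOT t1 = NOT 0 = 1
t3 = t2 XOR c = 1 XOR 0 = 1
t4 = t2 NAND t3 = 1 NAND 1 = 0
t5 = t4 NOR a = 0 NOR 1 = 0
So t4 = 0 and t5 = 0.

a=1, b=1, c=0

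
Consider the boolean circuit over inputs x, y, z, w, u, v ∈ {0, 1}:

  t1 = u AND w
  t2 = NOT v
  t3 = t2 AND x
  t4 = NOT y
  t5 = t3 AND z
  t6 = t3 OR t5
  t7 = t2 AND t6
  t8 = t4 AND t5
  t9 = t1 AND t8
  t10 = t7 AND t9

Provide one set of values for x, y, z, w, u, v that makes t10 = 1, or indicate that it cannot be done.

t10 = t7 AND t9 must be 1, so both t7 = 1 and t9 = 1.
t7 = t2 AND t6 must be 1, so both t2 = 1 and t6 = 1.
t9 = t1 AND t8 must be 1, so both t1 = 1 and t8 = 1.
Check with x=1, y=0, z=1, w=1, u=1, v=0:
t1 = u AND w = 1 AND 1 = 1
t2 = NOT v = NOT 0 = 1
t3 = t2 AND x = 1 AND 1 = 1
t4 = NOT y = NOT 0 = 1
t5 = t3 AND z = 1 AND 1 = 1
t6 = t3 OR t5 = 1 OR 1 = 1
t7 = t2 AND t6 = 1 AND 1 = 1
t8 = t4 AND t5 = 1 AND 1 = 1
t9 = t1 AND t8 = 1 AND 1 = 1
t10 = t7 AND t9 = 1 AND 1 = 1
So t10 = 1 as required.

x=1, y=0, z=1, w=1, u=1, v=0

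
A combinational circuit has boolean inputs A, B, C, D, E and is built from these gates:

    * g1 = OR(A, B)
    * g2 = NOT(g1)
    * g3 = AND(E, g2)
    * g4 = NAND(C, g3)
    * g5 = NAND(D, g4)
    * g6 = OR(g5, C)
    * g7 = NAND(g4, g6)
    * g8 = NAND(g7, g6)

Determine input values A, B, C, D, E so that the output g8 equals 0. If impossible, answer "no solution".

A=0, B=0, C=1, D=1, E=1

Check with A=0, B=0, C=1, D=1, E=1:
g1 = OR(A, B) = OR(0, 0) = 0
g2 = NOT(g1) = NOT 0 = 1
g3 = AND(E, g2) = AND(1, 1) = 1
g4 = NAND(C, g3) = NAND(1, 1) = 0
g5 = NAND(D, g4) = NAND(1, 0) = 1
g6 = OR(g5, C) = OR(1, 1) = 1
g7 = NAND(g4, g6) = NAND(0, 1) = 1
g8 = NAND(g7, g6) = NAND(1, 1) = 0
So g8 = 0 as required.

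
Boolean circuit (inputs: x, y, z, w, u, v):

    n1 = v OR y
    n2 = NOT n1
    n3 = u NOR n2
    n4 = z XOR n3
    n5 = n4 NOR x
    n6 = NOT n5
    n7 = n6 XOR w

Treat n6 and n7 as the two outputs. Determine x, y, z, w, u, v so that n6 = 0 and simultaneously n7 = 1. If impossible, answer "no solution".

Check with x=0, y=0, z=0, w=1, u=1, v=0:
n1 = v OR y = 0 OR 0 = 0
n2 = NOT n1 = NOT 0 = 1
n3 = u NOR n2 = 1 NOR 1 = 0
n4 = z XOR n3 = 0 XOR 0 = 0
n5 = n4 NOR x = 0 NOR 0 = 1
n6 = NOT n5 = NOT 1 = 0
n7 = n6 XOR w = 0 XOR 1 = 1
So n6 = 0 and n7 = 1.

x=0, y=0, z=0, w=1, u=1, v=0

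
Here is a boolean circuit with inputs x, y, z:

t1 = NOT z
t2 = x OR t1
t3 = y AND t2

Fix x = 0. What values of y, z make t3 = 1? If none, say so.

y=1, z=0

Check with x = 0 and y=1, z=0:
t1 = NOT z = NOT 0 = 1
t2 = x OR t1 = 0 OR 1 = 1
t3 = y AND t2 = 1 AND 1 = 1
So t3 = 1.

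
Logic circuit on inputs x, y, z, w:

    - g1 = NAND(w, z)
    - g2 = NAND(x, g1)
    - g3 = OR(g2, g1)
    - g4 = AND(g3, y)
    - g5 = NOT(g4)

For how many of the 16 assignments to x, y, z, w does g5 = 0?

g5 = NOT(g4) must be 0, so g4 = 1.
g4 = AND(g3, y) must be 1, so both g3 = 1 and y = 1.
g3 = OR(g2, g1) must be 1, so at least one of g2, g1 is 1.
Enumerating the 16 input combinations, 8 give g5 = 0 and 8 give g5 = 1.

8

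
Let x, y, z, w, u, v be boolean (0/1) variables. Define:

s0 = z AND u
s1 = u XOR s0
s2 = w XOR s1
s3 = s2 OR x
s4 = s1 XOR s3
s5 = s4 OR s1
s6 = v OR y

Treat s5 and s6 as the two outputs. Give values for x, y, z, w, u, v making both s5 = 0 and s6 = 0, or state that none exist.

Check with x=0, y=0, z=0, w=0, u=0, v=0:
s0 = z AND u = 0 AND 0 = 0
s1 = u XOR s0 = 0 XOR 0 = 0
s2 = w XOR s1 = 0 XOR 0 = 0
s3 = s2 OR x = 0 OR 0 = 0
s4 = s1 XOR s3 = 0 XOR 0 = 0
s5 = s4 OR s1 = 0 OR 0 = 0
s6 = v OR y = 0 OR 0 = 0
So s5 = 0 and s6 = 0.

x=0, y=0, z=0, w=0, u=0, v=0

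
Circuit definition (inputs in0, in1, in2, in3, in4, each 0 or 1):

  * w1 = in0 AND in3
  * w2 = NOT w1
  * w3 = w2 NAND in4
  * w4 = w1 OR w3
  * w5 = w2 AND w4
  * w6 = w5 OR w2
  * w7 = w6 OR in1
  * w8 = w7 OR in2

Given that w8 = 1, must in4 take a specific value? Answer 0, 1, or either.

Both values of in4 occur among assignments with w8 = 1:
  in4=0: in0=0, in1=0, in2=0, in3=0, in4=0
  in4=1: in0=0, in1=0, in2=0, in3=0, in4=1

either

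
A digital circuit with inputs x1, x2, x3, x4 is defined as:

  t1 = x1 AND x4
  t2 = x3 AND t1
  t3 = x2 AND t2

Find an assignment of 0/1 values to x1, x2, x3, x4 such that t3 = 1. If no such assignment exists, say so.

t3 = x2 AND t2 must be 1, so both x2 = 1 and t2 = 1.
t2 = x3 AND t1 must be 1, so both x3 = 1 and t1 = 1.
Check with x1=1 x2=1 x3=1 x4=1:
t1 = x1 AND x4 = 1 AND 1 = 1
t2 = x3 AND t1 = 1 AND 1 = 1
t3 = x2 AND t2 = 1 AND 1 = 1
So t3 = 1 as required.

x1=1 x2=1 x3=1 x4=1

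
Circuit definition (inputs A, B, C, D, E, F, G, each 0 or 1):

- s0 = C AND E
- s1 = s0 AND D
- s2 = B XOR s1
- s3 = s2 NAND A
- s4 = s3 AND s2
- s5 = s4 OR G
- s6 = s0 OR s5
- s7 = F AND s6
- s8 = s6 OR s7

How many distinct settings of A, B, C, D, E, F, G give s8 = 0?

s8 = s6 OR s7 must be 0, so both s6 = 0 and s7 = 0.
Enumerating the 128 input combinations, 36 give s8 = 0 and 92 give s8 = 1.

36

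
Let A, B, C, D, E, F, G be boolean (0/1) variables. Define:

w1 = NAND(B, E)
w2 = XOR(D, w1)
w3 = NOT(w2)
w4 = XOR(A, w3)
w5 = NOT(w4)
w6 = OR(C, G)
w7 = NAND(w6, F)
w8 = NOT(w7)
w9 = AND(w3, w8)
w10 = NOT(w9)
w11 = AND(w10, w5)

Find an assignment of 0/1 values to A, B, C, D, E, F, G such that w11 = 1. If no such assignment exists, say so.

A=0, B=1, C=0, D=0, E=0, F=0, G=0

w11 = AND(w10, w5) must be 1, so both w10 = 1 and w5 = 1.
Check with A=0, B=1, C=0, D=0, E=0, F=0, G=0:
w1 = NAND(B, E) = NAND(1, 0) = 1
w2 = XOR(D, w1) = XOR(0, 1) = 1
w3 = NOT(w2) = NOT 1 = 0
w4 = XOR(A, w3) = XOR(0, 0) = 0
w5 = NOT(w4) = NOT 0 = 1
w6 = OR(C, G) = OR(0, 0) = 0
w7 = NAND(w6, F) = NAND(0, 0) = 1
w8 = NOT(w7) = NOT 1 = 0
w9 = AND(w3, w8) = AND(0, 0) = 0
w10 = NOT(w9) = NOT 0 = 1
w11 = AND(w10, w5) = AND(1, 1) = 1
So w11 = 1 as required.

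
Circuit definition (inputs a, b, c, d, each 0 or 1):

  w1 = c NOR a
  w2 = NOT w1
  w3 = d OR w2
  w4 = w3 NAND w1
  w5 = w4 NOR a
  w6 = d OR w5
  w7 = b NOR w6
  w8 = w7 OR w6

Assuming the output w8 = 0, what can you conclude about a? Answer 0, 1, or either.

either

Both values of a occur among assignments with w8 = 0:
  a=0: a=0, b=1, c=0, d=0
  a=1: a=1, b=1, c=0, d=0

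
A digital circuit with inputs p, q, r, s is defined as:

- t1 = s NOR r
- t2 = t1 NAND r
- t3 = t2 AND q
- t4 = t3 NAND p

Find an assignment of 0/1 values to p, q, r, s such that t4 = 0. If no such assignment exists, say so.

p=1 q=1 r=0 s=0

Check with p=1 q=1 r=0 s=0:
t1 = s NOR r = 0 NOR 0 = 1
t2 = t1 NAND r = 1 NAND 0 = 1
t3 = t2 AND q = 1 AND 1 = 1
t4 = t3 NAND p = 1 NAND 1 = 0
So t4 = 0 as required.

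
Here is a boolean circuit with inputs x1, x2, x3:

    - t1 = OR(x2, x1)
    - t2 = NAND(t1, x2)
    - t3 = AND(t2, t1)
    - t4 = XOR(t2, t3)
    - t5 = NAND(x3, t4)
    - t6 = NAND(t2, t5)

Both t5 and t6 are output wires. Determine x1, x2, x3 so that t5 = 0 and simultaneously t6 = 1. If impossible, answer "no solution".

Check with x1=0, x2=0, x3=1:
t1 = OR(x2, x1) = OR(0, 0) = 0
t2 = NAND(t1, x2) = NAND(0, 0) = 1
t3 = AND(t2, t1) = AND(1, 0) = 0
t4 = XOR(t2, t3) = XOR(1, 0) = 1
t5 = NAND(x3, t4) = NAND(1, 1) = 0
t6 = NAND(t2, t5) = NAND(1, 0) = 1
So t5 = 0 and t6 = 1.

x1=0, x2=0, x3=1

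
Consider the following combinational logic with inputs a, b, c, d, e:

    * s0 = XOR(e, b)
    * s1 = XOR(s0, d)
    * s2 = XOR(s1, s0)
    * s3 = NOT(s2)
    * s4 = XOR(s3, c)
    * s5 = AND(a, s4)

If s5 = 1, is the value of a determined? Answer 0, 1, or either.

s5 = AND(a, s4) must be 1, so both a = 1 and s4 = 1.
Every assignment with s5 = 1 has a = 1; there are 8 such assignment(s).

1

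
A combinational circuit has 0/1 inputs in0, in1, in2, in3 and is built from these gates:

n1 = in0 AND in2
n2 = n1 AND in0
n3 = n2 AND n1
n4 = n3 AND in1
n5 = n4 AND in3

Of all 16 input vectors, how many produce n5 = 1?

n5 = n4 AND in3 must be 1, so both n4 = 1 and in3 = 1.
Enumerating the 16 input combinations, 1 give n5 = 1 and 15 give n5 = 0.

1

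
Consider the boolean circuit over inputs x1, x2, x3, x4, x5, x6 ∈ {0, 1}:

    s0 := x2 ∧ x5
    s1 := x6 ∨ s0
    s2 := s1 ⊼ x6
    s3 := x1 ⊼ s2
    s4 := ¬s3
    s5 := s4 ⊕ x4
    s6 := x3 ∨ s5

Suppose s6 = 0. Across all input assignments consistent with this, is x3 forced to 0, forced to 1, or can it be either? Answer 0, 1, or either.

0

s6 = x3 ∨ s5 must be 0, so both x3 = 0 and s5 = 0.
s5 = s4 ⊕ x4 must be 0, so s4 and x4 are equal.
Every assignment with s6 = 0 has x3 = 0; there are 16 such assignment(s).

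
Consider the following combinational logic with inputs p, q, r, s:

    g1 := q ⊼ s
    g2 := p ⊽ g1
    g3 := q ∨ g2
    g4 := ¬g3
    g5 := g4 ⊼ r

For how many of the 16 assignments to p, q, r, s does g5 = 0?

g5 = g4 ⊼ r must be 0, so both g4 = 1 and r = 1.
g4 = ¬g3 must be 1, so g3 = 0.
g3 = q ∨ g2 must be 0, so both q = 0 and g2 = 0.
Satisfying assignments:
  p=0, q=0, r=1, s=0
  p=0, q=0, r=1, s=1
  p=1, q=0, r=1, s=0
  p=1, q=0, r=1, s=1

4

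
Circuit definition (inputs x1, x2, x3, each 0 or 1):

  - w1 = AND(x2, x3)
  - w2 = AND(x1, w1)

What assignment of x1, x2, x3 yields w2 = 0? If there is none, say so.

x1=0 x2=0 x3=1

w2 = AND(x1, w1) must be 0, so at least one of x1, w1 is 0.
Check with x1=0 x2=0 x3=1:
w1 = AND(x2, x3) = AND(0, 1) = 0
w2 = AND(x1, w1) = AND(0, 0) = 0
So w2 = 0 as required.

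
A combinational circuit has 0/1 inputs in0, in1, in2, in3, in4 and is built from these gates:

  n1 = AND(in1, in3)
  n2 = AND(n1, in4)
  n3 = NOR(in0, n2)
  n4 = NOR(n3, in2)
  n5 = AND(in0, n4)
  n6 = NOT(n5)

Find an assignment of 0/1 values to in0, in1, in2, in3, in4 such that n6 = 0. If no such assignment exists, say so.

Check with in0=1, in1=0, in2=0, in3=1, in4=0:
n1 = AND(in1, in3) = AND(0, 1) = 0
n2 = AND(n1, in4) = AND(0, 0) = 0
n3 = NOR(in0, n2) = NOR(1, 0) = 0
n4 = NOR(n3, in2) = NOR(0, 0) = 1
n5 = AND(in0, n4) = AND(1, 1) = 1
n6 = NOT(n5) = NOT 1 = 0
So n6 = 0 as required.

in0=1, in1=0, in2=0, in3=1, in4=0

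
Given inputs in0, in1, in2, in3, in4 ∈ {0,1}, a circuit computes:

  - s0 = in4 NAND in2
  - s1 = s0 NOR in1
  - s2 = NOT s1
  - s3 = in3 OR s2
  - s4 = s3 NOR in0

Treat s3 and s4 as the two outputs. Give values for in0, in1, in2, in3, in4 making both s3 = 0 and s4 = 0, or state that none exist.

Check with in0=1, in1=0, in2=1, in3=0, in4=1:
s0 = in4 NAND in2 = 1 NAND 1 = 0
s1 = s0 NOR in1 = 0 NOR 0 = 1
s2 = NOT s1 = NOT 1 = 0
s3 = in3 OR s2 = 0 OR 0 = 0
s4 = s3 NOR in0 = 0 NOR 1 = 0
So s3 = 0 and s4 = 0.

in0=1, in1=0, in2=1, in3=0, in4=1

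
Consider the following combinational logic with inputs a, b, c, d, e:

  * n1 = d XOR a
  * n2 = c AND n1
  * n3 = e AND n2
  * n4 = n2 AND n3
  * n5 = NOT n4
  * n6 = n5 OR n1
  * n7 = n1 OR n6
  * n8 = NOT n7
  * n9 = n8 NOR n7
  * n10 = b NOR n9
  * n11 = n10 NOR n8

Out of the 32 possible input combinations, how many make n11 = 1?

16

n11 = n10 NOR n8 must be 1, so both n10 = 0 and n8 = 0.
n10 = b NOR n9 must be 0, so at least one of b, n9 is 1.
n8 = NOT n7 must be 0, so n7 = 1.
Enumerating the 32 input combinations, 16 give n11 = 1 and 16 give n11 = 0.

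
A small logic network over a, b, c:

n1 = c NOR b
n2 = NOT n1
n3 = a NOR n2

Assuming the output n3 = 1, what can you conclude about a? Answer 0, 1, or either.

0

n3 = a NOR n2 must be 1, so both a = 0 and n2 = 0.
Every assignment with n3 = 1 has a = 0; there are 1 such assignment(s).
  a=0, b=0, c=0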